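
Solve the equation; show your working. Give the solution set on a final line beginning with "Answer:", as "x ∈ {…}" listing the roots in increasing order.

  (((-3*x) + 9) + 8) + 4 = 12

Step 1. [(((-3*x) + 9) + 8) + 4 = 12] peel the +4: subtract 4 from each side ⇒ sub: ((-3*x) + 9) + 8 = 8.
Step 2. [((-3*x) + 9) + 8 = 8] peel the +8: subtract 8 from each side. So sub: (-3*x) + 9 = 0.
Step 3. [(-3*x) + 9 = 0] peel the +9: subtract 9 from each side, so sub: -3*x = -9.
Step 4. [-3*x = -9] divide by the outer -3 ⇒ div: x = 3.

Answer: x ∈ {3}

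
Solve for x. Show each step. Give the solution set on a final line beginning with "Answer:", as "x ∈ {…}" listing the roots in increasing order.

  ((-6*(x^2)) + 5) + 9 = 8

Step 1. [((-6*(x^2)) + 5) + 9 = 8] the outer +9 inverts by subtracting 9 ⇒ sub: (-6*(x^2)) + 5 = -1.
Step 2. [(-6*(x^2)) + 5 = -1] +5 is outermost — subtract 5 both sides ⇒ sub: -6*(x^2) = -6.
Step 3. [-6*(x^2) = -6] -6·(inner) — divide through by -6 ⇒ div: x^2 = 1.
Step 4. [x^2 = 1] √ both sides: 1 ≥ 0 gives two branches ⇒ sqrt: x = 1 or -1.

Answer: x ∈ {-1, 1}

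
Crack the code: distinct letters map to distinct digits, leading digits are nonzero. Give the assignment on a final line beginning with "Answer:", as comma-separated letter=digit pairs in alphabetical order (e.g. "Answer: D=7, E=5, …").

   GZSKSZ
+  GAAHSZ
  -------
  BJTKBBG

Step 1. [col 1: Z + Z ≡ G (mod 10)] several values work for Z in column 1 (Z + Z ≡ G (mod 10), carry-in 0); try Z=9. So Z=9.
Step 2. [col 1: Z + Z ≡ G (mod 10)] from column 1 (Z=9, carry-in 0, digits 9 already taken and all letters distinct): G must equal 8. So G=8.
Step 3. [col 2: S + S ≡ B (mod 10)] no forcing yet in column 2 (carry-in 1); B=1 is free and consistent — try it ⇒ B=1.
Step 4. [col 2: S + S ≡ B (mod 10)] several values work for S in column 2 (S + S ≡ B (mod 10), carry-in 1); try S=0 ⇒ S=0.
Step 5. [col 3: K + H ≡ B (mod 10)] K=5 is one option consistent with column 3 (K + H ≡ B (mod 10), carry-in 0) — take it, so K=5.
Step 6. [col 3: K + H ≡ B (mod 10)] column 3 reads K+H+carry(0)=B with K=5, B=1; with digits 0,1,5,8,9 already taken and all letters distinct, the only value for H is 6. So H=6.
Step 7. [col 4: S + A ≡ K (mod 10)] from column 4 (S=0, K=5, carry-in 1, digits 0,1,5,6,8,9 already taken and all letters distinct): A must equal 4. So A=4.
Step 8. [col 5: Z + A ≡ T (mod 10)] from column 5 (Z=9, A=4, carry-in 0, digits 0,1,4,5,6,8,9 already taken and all letters distinct): T must equal 3 ⇒ T=3.
Step 9. [col 6: G + G ≡ J (mod 10)] in column 6 we have G+G≡J with carry-in 1; given G=8 and digits 0,1,3,4,5,6,8,9 already taken and all letters distinct, that pins J to 7, so J=7.

Answer: A=4, B=1, G=8, H=6, J=7, K=5, S=0, T=3, Z=9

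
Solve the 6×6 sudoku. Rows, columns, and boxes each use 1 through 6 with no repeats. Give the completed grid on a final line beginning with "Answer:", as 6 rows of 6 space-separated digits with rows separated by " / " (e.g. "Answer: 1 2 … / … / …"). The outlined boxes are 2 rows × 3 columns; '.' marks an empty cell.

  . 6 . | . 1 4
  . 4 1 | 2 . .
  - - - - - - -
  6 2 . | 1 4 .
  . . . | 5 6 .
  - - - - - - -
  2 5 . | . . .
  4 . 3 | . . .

Step 1. [r2c6∈{3,5,6}] r2c6 is the only open cell in row 2 admitting 6 ⇒ r2c6=6.
Step 2. [r1c4∈{3}] r1c4 has the single candidate 3, so r1c4=3.
Step 3. [r4c2∈{1,3}] across col 2, 3 lands solely at r4c2, so r4c2=3.
Step 4. [r6c6∈{1,2,5}] 5 has one home in col 6: r6c6. So r6c6=5.
Step 5. [r1c1∈{5}] only 5 remains possible at r1c1 ⇒ r1c1=5.
Step 6. [r6c4∈{6}] only 6 remains possible at r6c4, so r6c4=6.
Step 7. [r5c5∈{3}] nothing but 3 survives at r5c5. So r5c5=3.
Step 8. [r6c5∈{2}] only 2 remains possible at r6c5 ⇒ r6c5=2.
Step 9. [r2c1∈{3}] r2c1 is down to just 3. So r2c1=3.
Step 10. [r3c3∈{5}] r3c3 has the single candidate 5. So r3c3=5.
Step 11. [r5c4∈{4}] nothing but 4 survives at r5c4. So r5c4=4.
Step 12. [r6c2∈{1}] nothing but 1 survives at r6c2 ⇒ r6c2=1.
Step 13. [r5c6∈{1}] r5c6 has the single candidate 1, so r5c6=1.
Step 14. [r1c3∈{2}] nothing but 2 survives at r1c3 ⇒ r1c3=2.
Step 15. [r3c6∈{3}] nothing but 3 survives at r3c6, so r3c6=3.
Step 16. [r4c1∈{1}] only 1 remains possible at r4c1, so r4c1=1.
Step 17. [r2c5∈{5}] r2c5 is down to just 5, so r2c5=5.
Step 18. [r4c3∈{4}] r4c3 has the single candidate 4. So r4c3=4.
Step 19. [r4c6∈{2}] r4c6 is down to just 2. So r4c6=2.
Step 20. [r5c3∈{6}] r5c3 has the single candidate 6, so r5c3=6.

Answer: 5 6 2 3 1 4 / 3 4 1 2 5 6 / 6 2 5 1 4 3 / 1 3 4 5 6 2 / 2 5 6 4 3 1 / 4 1 3 6 2 5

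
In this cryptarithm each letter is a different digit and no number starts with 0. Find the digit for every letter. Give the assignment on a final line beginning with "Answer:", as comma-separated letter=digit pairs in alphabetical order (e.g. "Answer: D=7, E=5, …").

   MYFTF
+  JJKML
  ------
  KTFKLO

Step 1. [col 1: F + L ≡ O (mod 10)] column 1 (F + L ≡ O (mod 10), carry-in 0) doesn't pin L yet; pick L=3 and continue, so L=3.
Step 2. [col 1: F + L ≡ O (mod 10)] O=2 is one option consistent with column 1 (F + L ≡ O (mod 10), carry-in 0) — take it. So O=2.
Step 3. [K] adding two 5-digit numbers gives at most 5+1 digits, and here it does — K is that final carry and must be 1 ⇒ K=1.
Step 4. [col 1: F + L ≡ O (mod 10)] in column 1 we have F+L≡O with carry-in 0; given L=3, O=2 and digits 1,2,3 already taken and all letters distinct, that pins F to 9 ⇒ F=9.
Step 5. [col 2: T + M ≡ L (mod 10)] no forcing yet in column 2 (carry-in 1); M=7 is free and consistent — try it ⇒ M=7.
Step 6. [col 2: T + M ≡ L (mod 10)] from column 2 (M=7, L=3, carry-in 1, digits 1,2,3,7,9 already taken and all letters distinct): T must equal 5, so T=5.
Step 7. [col 4: Y + J ≡ F (mod 10)] column 4 (Y + J ≡ F (mod 10), carry-in 1) doesn't pin Y yet; pick Y=0 and continue ⇒ Y=0.
Step 8. [col 4: Y + J ≡ F (mod 10)] column 4: given Y=0, F=9, carry-in 1, and digits 0,1,2,3,5,7,9 already taken and all letters distinct, Y+J≡F (mod 10) forces J=8 ⇒ J=8.

Answer: F=9, J=8, K=1, L=3, M=7, O=2, T=5, Y=0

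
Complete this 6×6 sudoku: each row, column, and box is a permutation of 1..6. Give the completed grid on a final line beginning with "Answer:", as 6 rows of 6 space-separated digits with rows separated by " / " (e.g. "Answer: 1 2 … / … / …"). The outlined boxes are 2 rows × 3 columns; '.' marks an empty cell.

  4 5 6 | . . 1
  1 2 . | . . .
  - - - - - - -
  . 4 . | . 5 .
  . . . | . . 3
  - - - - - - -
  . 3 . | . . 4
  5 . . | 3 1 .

Step 1. [r4c2∈{1,6}] col 2 places 1 nowhere but r4c2, so r4c2=1.
Step 2. [r1c4∈{2}] only 2 remains possible at r1c4, so r1c4=2.
Step 3. [r3c1∈{2,3,6}] r3c1 is the only open cell in col 1 admitting 3 ⇒ r3c1=3.
Step 4. [r3c3∈{2}] r3c3 is down to just 2. So r3c3=2.
Step 5. [r3c6∈{6}] r3c6 has the single candidate 6, so r3c6=6.
Step 6. [r4c4∈{4}] nothing but 4 survives at r4c4 ⇒ r4c4=4.
Step 7. [r5c1∈{2,6}] in col 1, 2 fits only at r5c1, so r5c1=2.
Step 8. [r5c4∈{5,6}] in row 5, 5 fits only at r5c4. So r5c4=5.
Step 9. [r2c5∈{3,4,6}] in row 2, 4 fits only at r2c5 ⇒ r2c5=4.
Step 10. [r5c3∈{1}] r5c3's peers cover all but 1 ⇒ r5c3=1.
Step 11. [r4c5∈{2}] only 2 remains possible at r4c5 ⇒ r4c5=2.
Step 12. [r6c2∈{6}] only 6 remains possible at r6c2 ⇒ r6c2=6.
Step 13. [r5c5∈{6}] r5c5 is down to just 6. So r5c5=6.
Step 14. [r2c6∈{5}] only 5 remains possible at r2c6, so r2c6=5.
Step 15. [r3c4∈{1}] r3c4 has the single candidate 1. So r3c4=1.
Step 16. [r1c5∈{3}] only 3 remains possible at r1c5. So r1c5=3.
Step 17. [r6c3∈{4}] only 4 remains possible at r6c3 ⇒ r6c3=4.
Step 18. [r2c4∈{6}] r2c4 has the single candidate 6, so r2c4=6.
Step 19. [r2c3∈{3}] only 3 remains possible at r2c3, so r2c3=3.
Step 20. [r6c6∈{2}] r6c6 is down to just 2 ⇒ r6c6=2.
Step 21. [r4c1∈{6}] r4c1's peers cover all but 6, so r4c1=6.
Step 22. [r4c3∈{5}] only 5 remains possible at r4c3. So r4c3=5.

Answer: 4 5 6 2 3 1 / 1 2 3 6 4 5 / 3 4 2 1 5 6 / 6 1 5 4 2 3 / 2 3 1 5 6 4 / 5 6 4 3 1 2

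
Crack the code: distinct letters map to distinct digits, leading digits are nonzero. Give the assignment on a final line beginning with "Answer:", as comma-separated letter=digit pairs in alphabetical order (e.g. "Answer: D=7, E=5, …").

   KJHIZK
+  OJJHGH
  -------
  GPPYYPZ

Step 1. [col 1: K + H ≡ Z (mod 10)] column 1 (K + H ≡ Z (mod 10), carry-in 0) doesn't pin H yet; pick H=6 and continue ⇒ H=6.
Step 2. [G] G is the leading digit of a 7-digit sum of two 6-digit numbers; the final carry is exactly 1. So G=1.
Step 3. [col 1: K + H ≡ Z (mod 10)] column 1 (K + H ≡ Z (mod 10), carry-in 0) doesn't pin Z yet; pick Z=5 and continue, so Z=5.
Step 4. [col 1: K + H ≡ Z (mod 10)] from column 1 (H=6, Z=5, carry-in 0, digits 1,5,6 already taken and all letters distinct): K must equal 9, so K=9.
Step 5. [col 2: Z + G ≡ P (mod 10)] column 2 reads Z+G+carry(1)=P with Z=5, G=1; with digits 1,5,6,9 already taken and all letters distinct, the only value for P is 7. So P=7.
Step 6. [col 3: I + H ≡ Y (mod 10)] several values work for I in column 3 (I + H ≡ Y (mod 10), carry-in 0); try I=4, so I=4.
Step 7. [col 3: I + H ≡ Y (mod 10)] column 3: given I=4, H=6, carry-in 0, and digits 1,4,5,6,7,9 already taken and all letters distinct, I+H≡Y (mod 10) forces Y=0 ⇒ Y=0.
Step 8. [col 4: H + J ≡ Y (mod 10)] from column 4 (H=6, Y=0, carry-in 1, digits 0,1,4,5,6,7,9 already taken and all letters distinct): J must equal 3, so J=3.
Step 9. [col 6: K + O ≡ P (mod 10)] in column 6 we have K+O≡P with carry-in 0; given K=9, P=7 and digits 0,1,3,4,5,6,7,9 already taken and all letters distinct, that pins O to 8 ⇒ O=8.

Answer: G=1, H=6, I=4, J=3, K=9, O=8, P=7, Y=0, Z=5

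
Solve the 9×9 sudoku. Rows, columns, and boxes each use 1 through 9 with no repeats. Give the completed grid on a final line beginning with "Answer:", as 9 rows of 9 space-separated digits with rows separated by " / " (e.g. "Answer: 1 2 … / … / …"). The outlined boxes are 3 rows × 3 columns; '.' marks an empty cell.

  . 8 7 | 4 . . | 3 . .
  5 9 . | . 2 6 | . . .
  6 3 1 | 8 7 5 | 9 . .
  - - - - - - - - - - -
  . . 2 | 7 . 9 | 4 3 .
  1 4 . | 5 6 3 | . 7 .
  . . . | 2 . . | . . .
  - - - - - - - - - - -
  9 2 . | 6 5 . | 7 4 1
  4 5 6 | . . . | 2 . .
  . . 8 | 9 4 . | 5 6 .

Step 1. [r5c7∈{8}] r5c7's peers cover all but 8, so r5c7=8.
Step 2. [r1c6∈{1}] r1c6 is down to just 1, so r1c6=1.
Step 3. [r6c7∈{1,6}] across col 7, 6 lands solely at r6c7 ⇒ r6c7=6.
Step 4. [r8c5∈{1,3,8}] 3 has one home in col 5: r8c5 ⇒ r8c5=3.
Step 5. [r6c8∈{1,5,9}] in box 6, 1 fits only at r6c8, so r6c8=1.
Step 6. [r6c3∈{3,5,9}] col 3 places 5 nowhere but r6c3, so r6c3=5.
Step 7. [r3c8∈{2}] nothing but 2 survives at r3c8 ⇒ r3c8=2.
Step 8. [r6c5∈{8}] r6c5's peers cover all but 8 ⇒ r6c5=8.
Step 9. [r8c8∈{8,9}] in col 8, 9 fits only at r8c8. So r8c8=9.
Step 10. [r8c6∈{7,8}] across row 8, 7 lands solely at r8c6. So r8c6=7.
Step 11. [r2c9∈{4,7,8}] r2c9 is the only open cell in row 2 admitting 7 ⇒ r2c9=7.
Step 12. [r6c1∈{3,7}] across row 6, 3 lands solely at r6c1 ⇒ r6c1=3.
Step 13. [r1c9∈{5,6}] in row 1, 6 fits only at r1c9 ⇒ r1c9=6.
Step 14. [r9c2∈{1,7}] row 9 places 1 nowhere but r9c2, so r9c2=1.
Step 15. [r6c9∈{9}] r6c9 is down to just 9 ⇒ r6c9=9.
Step 16. [r2c8∈{8}] r2c8 has the single candidate 8, so r2c8=8.
Step 17. [r8c9∈{8}] r8c9's peers cover all but 8. So r8c9=8.
Step 18. [r2c4∈{3}] only 3 remains possible at r2c4. So r2c4=3.
Step 19. [r7c6∈{8}] r7c6 has the single candidate 8. So r7c6=8.
Step 20. [r6c6∈{4}] nothing but 4 survives at r6c6. So r6c6=4.
Step 21. [r9c9∈{3}] r9c9's peers cover all but 3, so r9c9=3.
Step 22. [r4c9∈{5}] r4c9 is down to just 5, so r4c9=5.
Step 23. [r8c4∈{1}] r8c4 is down to just 1 ⇒ r8c4=1.
Step 24. [r1c1∈{2}] nothing but 2 survives at r1c1. So r1c1=2.
Step 25. [r4c1∈{8}] r4c1 has the single candidate 8, so r4c1=8.
Step 26. [r4c5∈{1}] only 1 remains possible at r4c5 ⇒ r4c5=1.
Step 27. [r3c9∈{4}] r3c9's peers cover all but 4, so r3c9=4.
Step 28. [r1c8∈{5}] r1c8 has the single candidate 5. So r1c8=5.
Step 29. [r5c9∈{2}] r5c9 has the single candidate 2, so r5c9=2.
Step 30. [r1c5∈{9}] r1c5's peers cover all but 9, so r1c5=9.
Step 31. [r6c2∈{7}] nothing but 7 survives at r6c2, so r6c2=7.
Step 32. [r2c7∈{1}] r2c7's peers cover all but 1 ⇒ r2c7=1.
Step 33. [r2c3∈{4}] r2c3 is down to just 4. So r2c3=4.
Step 34. [r5c3∈{9}] r5c3 has the single candidate 9. So r5c3=9.
Step 35. [r7c3∈{3}] only 3 remains possible at r7c3 ⇒ r7c3=3.
Step 36. [r4c2∈{6}] only 6 remains possible at r4c2, so r4c2=6.
Step 37. [r9c6∈{2}] nothing but 2 survives at r9c6. So r9c6=2.
Step 38. [r9c1∈{7}] nothing but 7 survives at r9c1 ⇒ r9c1=7.

Answer: 2 8 7 4 9 1 3 5 6 / 5 9 4 3 2 6 1 8 7 / 6 3 1 8 7 5 9 2 4 / 8 6 2 7 1 9 4 3 5 / 1 4 9 5 6 3 8 7 2 / 3 7 5 2 8 4 6 1 9 / 9 2 3 6 5 8 7 4 1 / 4 5 6 1 3 7 2 9 8 / 7 1 8 9 4 2 5 6 3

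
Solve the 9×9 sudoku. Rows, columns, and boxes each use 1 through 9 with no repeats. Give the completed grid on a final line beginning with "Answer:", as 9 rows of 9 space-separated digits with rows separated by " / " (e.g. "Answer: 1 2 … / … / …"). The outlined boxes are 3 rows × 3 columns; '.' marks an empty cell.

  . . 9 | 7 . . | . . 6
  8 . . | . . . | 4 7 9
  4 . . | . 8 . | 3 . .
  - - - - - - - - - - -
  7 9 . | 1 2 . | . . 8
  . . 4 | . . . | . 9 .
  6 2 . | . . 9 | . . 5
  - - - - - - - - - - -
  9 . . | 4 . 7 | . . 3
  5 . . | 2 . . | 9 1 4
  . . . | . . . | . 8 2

Step 1. [r1c1∈{1,2,3}] in col 1, 2 fits only at r1c1, so r1c1=2.
Step 2. [r1c8∈{5}] r1c8's peers cover all but 5. So r1c8=5.
Step 3. [r9c7∈{5,6,7}] across box 9, 7 lands solely at r9c7. So r9c7=7.
Step 4. [r9c5∈{1,3,5,6,9}] 9 has one home in col 5: r9c5, so r9c5=9.
Step 5. [r8c6∈{3,6,8}] r8c6 is the only open cell in box 8 admitting 8. So r8c6=8.
Step 6. [r2c6∈{1,2,3,5,6}] in row 2, 2 fits only at r2c6 ⇒ r2c6=2.
Step 7. [r3c9∈{1}] r3c9 has the single candidate 1 ⇒ r3c9=1.
Step 8. [r7c8∈{6}] only 6 remains possible at r7c8 ⇒ r7c8=6.
Step 9. [r9c2∈{1,3,4,6}] 4 has one home in row 9: r9c2. So r9c2=4.
Step 10. [r6c5∈{3,4,7}] r6c5 is the only open cell in row 6 admitting 7 ⇒ r6c5=7.
Step 11. [r4c6∈{3,4,5,6}] across box 5, 4 lands solely at r4c6, so r4c6=4.
Step 12. [r4c3∈{3,5}] in row 4, 5 fits only at r4c3, so r4c3=5.
Step 13. [r3c4∈{5,6,9}] across row 3, 9 lands solely at r3c4 ⇒ r3c4=9.
Step 14. [r7c3∈{1,2,8}] r7c3 is the only open cell in row 7 admitting 2, so r7c3=2.
Step 15. [r6c3∈{1,3,8}] 8 has one home in col 3: r6c3 ⇒ r6c3=8.
Step 16. [r6c4∈{3}] r6c4's peers cover all but 3. So r6c4=3.
Step 17. [r5c4∈{5,6,8}] in row 5, 8 fits only at r5c4, so r5c4=8.
Step 18. [r5c7∈{1,2,6}] r5c7 is the only open cell in row 5 admitting 2 ⇒ r5c7=2.
Step 19. [r1c5∈{1,3,4}] 4 has one home in row 1: r1c5, so r1c5=4.
Step 20. [r7c7∈{5}] r7c7's peers cover all but 5, so r7c7=5.
Step 21. [r7c5∈{1}] r7c5 is down to just 1, so r7c5=1.
Step 22. [r1c6∈{1,3}] col 6 places 1 nowhere but r1c6 ⇒ r1c6=1.
Step 23. [r9c6∈{3,5,6}] r9c6 is the only open cell in col 6 admitting 3. So r9c6=3.
Step 24. [r8c5∈{6}] r8c5 has the single candidate 6, so r8c5=6.
Step 25. [r2c4∈{5,6}] across col 4, 6 lands solely at r2c4, so r2c4=6.
Step 26. [r1c2∈{3}] r1c2 is down to just 3, so r1c2=3.
Step 27. [r3c2∈{5,6,7}] 6 has one home in col 2: r3c2, so r3c2=6.
Step 28. [r5c2∈{1}] r5c2 has the single candidate 1. So r5c2=1.
Step 29. [r5c5∈{5}] r5c5 has the single candidate 5. So r5c5=5.
Step 30. [r9c1∈{1}] only 1 remains possible at r9c1 ⇒ r9c1=1.
Step 31. [r8c2∈{7}] r8c2's peers cover all but 7, so r8c2=7.
Step 32. [r5c9∈{7}] r5c9's peers cover all but 7, so r5c9=7.
Step 33. [r8c3∈{3}] only 3 remains possible at r8c3, so r8c3=3.
Step 34. [r2c5∈{3}] nothing but 3 survives at r2c5. So r2c5=3.
Step 35. [r9c3∈{6}] r9c3 has the single candidate 6, so r9c3=6.
Step 36. [r5c1∈{3}] r5c1 is down to just 3, so r5c1=3.
Step 37. [r6c7∈{1}] r6c7 is down to just 1, so r6c7=1.
Step 38. [r9c4∈{5}] r9c4 is down to just 5 ⇒ r9c4=5.
Step 39. [r4c7∈{6}] r4c7 has the single candidate 6, so r4c7=6.
Step 40. [r4c8∈{3}] r4c8's peers cover all but 3 ⇒ r4c8=3.
Step 41. [r2c2∈{5}] nothing but 5 survives at r2c2 ⇒ r2c2=5.
Step 42. [r2c3∈{1}] r2c3's peers cover all but 1 ⇒ r2c3=1.
Step 43. [r1c7∈{8}] r1c7 has the single candidate 8. So r1c7=8.
Step 44. [r3c8∈{2}] nothing but 2 survives at r3c8, so r3c8=2.
Step 45. [r6c8∈{4}] only 4 remains possible at r6c8. So r6c8=4.
Step 46. [r3c3∈{7}] only 7 remains possible at r3c3 ⇒ r3c3=7.
Step 47. [r3c6∈{5}] only 5 remains possible at r3c6. So r3c6=5.
Step 48. [r5c6∈{6}] only 6 remains possible at r5c6 ⇒ r5c6=6.
Step 49. [r7c2∈{8}] nothing but 8 survives at r7c2, so r7c2=8.

Answer: 2 3 9 7 4 1 8 5 6 / 8 5 1 6 3 2 4 7 9 / 4 6 7 9 8 5 3 2 1 / 7 9 5 1 2 4 6 3 8 / 3 1 4 8 5 6 2 9 7 / 6 2 8 3 7 9 1 4 5 / 9 8 2 4 1 7 5 6 3 / 5 7 3 2 6 8 9 1 4 / 1 4 6 5 9 3 7 8 2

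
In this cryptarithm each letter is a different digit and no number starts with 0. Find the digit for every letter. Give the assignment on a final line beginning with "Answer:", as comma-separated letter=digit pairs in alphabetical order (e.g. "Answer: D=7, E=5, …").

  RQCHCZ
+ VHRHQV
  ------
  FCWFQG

Step 1. [col 1: Z + V ≡ G (mod 10)] G=4 is one option consistent with column 1 (Z + V ≡ G (mod 10), carry-in 0) — take it ⇒ G=4.
Step 2. [col 1: Z + V ≡ G (mod 10)] column 1 (Z + V ≡ G (mod 10), carry-in 0) doesn't pin V yet; pick V=6 and continue ⇒ V=6.
Step 3. [col 1: Z + V ≡ G (mod 10)] column 1 reads Z+V+carry(0)=G with V=6, G=4; with digits 4,6 already taken and all letters distinct, the only value for Z is 8, so Z=8.
Step 4. [col 2: C + Q ≡ Q (mod 10)] from column 2 (nothing yet, carry-in 1, digits 4,6,8 already taken and all letters distinct): C must equal 9. So C=9.
Step 5. [col 2: C + Q ≡ Q (mod 10)] column 2 (C + Q ≡ Q (mod 10), carry-in 1) doesn't pin Q yet; pick Q=5 and continue ⇒ Q=5.
Step 6. [col 3: H + H ≡ F (mod 10)] several values work for H in column 3 (H + H ≡ F (mod 10), carry-in 1); try H=3. So H=3.
Step 7. [col 3: H + H ≡ F (mod 10)] from column 3 (H=3, carry-in 1, digits 3,4,5,6,8,9 already taken and all letters distinct): F must equal 7 ⇒ F=7.
Step 8. [col 4: C + R ≡ W (mod 10)] no forcing yet in column 4 (carry-in 0); W=0 is free and consistent — try it. So W=0.
Step 9. [col 4: C + R ≡ W (mod 10)] column 4: given C=9, W=0, carry-in 0, and digits 0,3,4,5,6,7,8,9 already taken and all letters distinct, C+R≡W (mod 10) forces R=1. So R=1.

Answer: C=9, F=7, G=4, H=3, Q=5, R=1, V=6, W=0, Z=8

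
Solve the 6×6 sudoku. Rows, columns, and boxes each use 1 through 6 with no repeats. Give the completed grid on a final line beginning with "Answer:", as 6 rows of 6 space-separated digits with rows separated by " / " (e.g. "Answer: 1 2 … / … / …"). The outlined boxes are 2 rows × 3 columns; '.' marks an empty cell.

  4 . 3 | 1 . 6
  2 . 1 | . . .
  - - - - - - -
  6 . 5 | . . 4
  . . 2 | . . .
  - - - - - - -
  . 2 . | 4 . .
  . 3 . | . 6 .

Step 1. [r4c1∈{1,3}] 3 has one home in col 1: r4c1 ⇒ r4c1=3.
Step 2. [r6c6∈{1,2,5}] r6c6 is the only open cell in col 6 admitting 2, so r6c6=2.
Step 3. [r6c4∈{5}] r6c4's peers cover all but 5 ⇒ r6c4=5.
Step 4. [r2c4∈{3}] r2c4's peers cover all but 3, so r2c4=3.
Step 5. [r2c6∈{5}] r2c6 is down to just 5, so r2c6=5.
Step 6. [r4c6∈{1}] only 1 remains possible at r4c6, so r4c6=1.
Step 7. [r5c5∈{1,3}] in col 5, 1 fits only at r5c5 ⇒ r5c5=1.
Step 8. [r3c4∈{2}] r3c4 has the single candidate 2 ⇒ r3c4=2.
Step 9. [r3c5∈{3}] r3c5's peers cover all but 3. So r3c5=3.
Step 10. [r1c5∈{2}] r1c5 is down to just 2 ⇒ r1c5=2.
Step 11. [r2c2∈{6}] only 6 remains possible at r2c2, so r2c2=6.
Step 12. [r4c4∈{6}] only 6 remains possible at r4c4, so r4c4=6.
Step 13. [r4c5∈{5}] only 5 remains possible at r4c5, so r4c5=5.
Step 14. [r6c3∈{4}] nothing but 4 survives at r6c3 ⇒ r6c3=4.
Step 15. [r2c5∈{4}] nothing but 4 survives at r2c5 ⇒ r2c5=4.
Step 16. [r1c2∈{5}] r1c2 has the single candidate 5, so r1c2=5.
Step 17. [r5c3∈{6}] r5c3 is down to just 6, so r5c3=6.
Step 18. [r5c6∈{3}] only 3 remains possible at r5c6. So r5c6=3.
Step 19. [r4c2∈{4}] r4c2's peers cover all but 4. So r4c2=4.
Step 20. [r6c1∈{1}] only 1 remains possible at r6c1. So r6c1=1.
Step 21. [r3c2∈{1}] nothing but 1 survives at r3c2 ⇒ r3c2=1.
Step 22. [r5c1∈{5}] nothing but 5 survives at r5c1 ⇒ r5c1=5.

Answer: 4 5 3 1 2 6 / 2 6 1 3 4 5 / 6 1 5 2 3 4 / 3 4 2 6 5 1 / 5 2 6 4 1 3 / 1 3 4 5 6 2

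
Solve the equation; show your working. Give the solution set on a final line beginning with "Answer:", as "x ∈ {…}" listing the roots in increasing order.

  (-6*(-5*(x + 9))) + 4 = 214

Step 1. [(-6*(-5*(x + 9))) + 4 = 214] peel the +4: subtract 4 from each side, so sub: -6*(-5*(x + 9)) = 210.
Step 2. [-6*(-5*(x + 9)) = 210] LHS = -6·(…); ÷-6 both sides. So div: -5*(x + 9) = -35.
Step 3. [-5*(x + 9) = -35] -5·(inner) — divide through by -5, so div: x + 9 = 7.
Step 4. [x + 9 = 7] +9 is outermost — subtract 9 both sides, so sub: x = -2.

Answer: x ∈ {-2}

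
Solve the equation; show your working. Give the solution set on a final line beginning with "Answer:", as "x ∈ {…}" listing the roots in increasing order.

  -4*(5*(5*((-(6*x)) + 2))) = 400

Step 1. [-4*(5*(5*((-(6*x)) + 2))) = 400] LHS = -4·(…); ÷-4 both sides ⇒ div: 5*(5*((-(6*x)) + 2)) = -100.
Step 2. [5*(5*((-(6*x)) + 2)) = -100] divide by the outer 5 ⇒ div: 5*((-(6*x)) + 2) = -20.
Step 3. [5*((-(6*x)) + 2) = -20] 5·(inner) — divide through by 5, so div: (-(6*x)) + 2 = -4.
Step 4. [(-(6*x)) + 2 = -4] 2 comes off first (subtract 2), so sub: -(6*x) = -6.
Step 5. [-(6*x) = -6] flip signs both sides ⇒ neg: 6*x = 6.
Step 6. [6*x = 6] leading coefficient 6: divide by 6. So div: x = 1.

Answer: x ∈ {1}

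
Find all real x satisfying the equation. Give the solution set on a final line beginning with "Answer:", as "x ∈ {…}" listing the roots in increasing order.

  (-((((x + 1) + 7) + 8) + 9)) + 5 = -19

Step 1. [(-((((x + 1) + 7) + 8) + 9)) + 5 = -19] the outer +5 inverts by subtracting 5. So sub: -((((x + 1) + 7) + 8) + 9) = -24.
Step 2. [-((((x + 1) + 7) + 8) + 9) = -24] flip signs both sides. So neg: (((x + 1) + 7) + 8) + 9 = 24.
Step 3. [(((x + 1) + 7) + 8) + 9 = 24] +9 is outermost — subtract 9 both sides ⇒ sub: ((x + 1) + 7) + 8 = 15.
Step 4. [((x + 1) + 7) + 8 = 15] 8 comes off first (subtract 8) ⇒ sub: (x + 1) + 7 = 7.
Step 5. [(x + 1) + 7 = 7] peel the +7: subtract 7 from each side ⇒ sub: x + 1 = 0.
Step 6. [x + 1 = 0] peel the +1: subtract 1 from each side, so sub: x = -1.

Answer: x ∈ {-1}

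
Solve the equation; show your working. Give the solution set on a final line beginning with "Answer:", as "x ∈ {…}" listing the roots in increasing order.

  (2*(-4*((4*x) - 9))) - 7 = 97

Step 1. [(2*(-4*((4*x) - 9))) - 7 = 97] -7 is outermost — add 7 both sides. So sub: 2*(-4*((4*x) - 9)) = 104.
Step 2. [2*(-4*((4*x) - 9)) = 104] 2·(inner) — divide through by 2 ⇒ div: -4*((4*x) - 9) = 52.
Step 3. [-4*((4*x) - 9) = 52] divide by the outer -4. So div: (4*x) - 9 = -13.
Step 4. [(4*x) - 9 = -13] 9 comes off first (add 9) ⇒ sub: 4*x = -4.
Step 5. [4*x = -4] LHS = 4·(…); ÷4 both sides, so div: x = -1.

Answer: x ∈ {-1}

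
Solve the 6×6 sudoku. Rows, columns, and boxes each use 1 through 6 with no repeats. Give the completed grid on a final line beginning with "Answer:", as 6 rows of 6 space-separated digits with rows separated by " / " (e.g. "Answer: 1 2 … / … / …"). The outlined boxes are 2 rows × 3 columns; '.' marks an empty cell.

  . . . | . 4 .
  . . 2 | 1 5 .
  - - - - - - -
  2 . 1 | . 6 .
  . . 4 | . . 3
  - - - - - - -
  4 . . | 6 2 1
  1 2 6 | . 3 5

Step 1. [r1c4∈{2,3}] col 4 places 3 nowhere but r1c4, so r1c4=3.
Step 2. [r3c2∈{3,5}] row 3 places 3 nowhere but r3c2, so r3c2=3.
Step 3. [r1c3∈{5}] r1c3 has the single candidate 5, so r1c3=5.
Step 4. [r1c1∈{6}] r1c1 is down to just 6, so r1c1=6.
Step 5. [r3c4∈{4,5}] r3c4 is the only open cell in row 3 admitting 5. So r3c4=5.
Step 6. [r4c2∈{5,6}] row 4 places 6 nowhere but r4c2. So r4c2=6.
Step 7. [r6c4∈{4}] only 4 remains possible at r6c4 ⇒ r6c4=4.
Step 8. [r5c2∈{5}] only 5 remains possible at r5c2, so r5c2=5.
Step 9. [r2c1∈{3}] r2c1's peers cover all but 3. So r2c1=3.
Step 10. [r2c6∈{6}] r2c6's peers cover all but 6, so r2c6=6.
Step 11. [r1c2∈{1}] r1c2's peers cover all but 1. So r1c2=1.
Step 12. [r4c4∈{2}] only 2 remains possible at r4c4. So r4c4=2.
Step 13. [r1c6∈{2}] r1c6 has the single candidate 2 ⇒ r1c6=2.
Step 14. [r2c2∈{4}] r2c2 has the single candidate 4, so r2c2=4.
Step 15. [r3c6∈{4}] nothing but 4 survives at r3c6, so r3c6=4.
Step 16. [r4c5∈{1}] r4c5 is down to just 1, so r4c5=1.
Step 17. [r4c1∈{5}] only 5 remains possible at r4c1. So r4c1=5.
Step 18. [r5c3∈{3}] r5c3's peers cover all but 3. So r5c3=3.

Answer: 6 1 5 3 4 2 / 3 4 2 1 5 6 / 2 3 1 5 6 4 / 5 6 4 2 1 3 / 4 5 3 6 2 1 / 1 2 6 4 3 5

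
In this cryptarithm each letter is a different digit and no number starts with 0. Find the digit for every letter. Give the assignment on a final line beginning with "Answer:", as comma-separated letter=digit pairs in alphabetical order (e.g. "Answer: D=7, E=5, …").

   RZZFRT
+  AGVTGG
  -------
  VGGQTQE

Step 1. [V] V is the leading digit of a 7-digit sum of two 6-digit numbers; the final carry is exactly 1, so V=1.
Step 2. [col 1: T + G ≡ E (mod 10)] T=3 is one option consistent with column 1 (T + G ≡ E (mod 10), carry-in 0) — take it. So T=3.
Step 3. [col 1: T + G ≡ E (mod 10)] column 1 (T + G ≡ E (mod 10), carry-in 0) doesn't pin G yet; pick G=4 and continue ⇒ G=4.
Step 4. [col 1: T + G ≡ E (mod 10)] from column 1 (T=3, G=4, carry-in 0, digits 1,3,4 already taken and all letters distinct): E must equal 7 ⇒ E=7.
Step 5. [col 2: R + G ≡ Q (mod 10)] R=8 is one option consistent with column 2 (R + G ≡ Q (mod 10), carry-in 0) — take it ⇒ R=8.
Step 6. [col 2: R + G ≡ Q (mod 10)] in column 2 we have R+G≡Q with carry-in 0; given R=8, G=4 and digits 1,3,4,7,8 already taken and all letters distinct, that pins Q to 2, so Q=2.
Step 7. [col 3: F + T ≡ T (mod 10)] from column 3 (T=3, carry-in 1, digits 1,2,3,4,7,8 already taken and all letters distinct): F must equal 9, so F=9.
Step 8. [col 4: Z + V ≡ Q (mod 10)] column 4 reads Z+V+carry(1)=Q with V=1, Q=2; with digits 1,2,3,4,7,8,9 already taken and all letters distinct, the only value for Z is 0. So Z=0.
Step 9. [col 6: R + A ≡ G (mod 10)] column 6: given R=8, G=4, carry-in 0, and digits 0,1,2,3,4,7,8,9 already taken and all letters distinct, R+A≡G (mod 10) forces A=6 ⇒ A=6.

Answer: A=6, E=7, F=9, G=4, Q=2, R=8, T=3, V=1, Z=0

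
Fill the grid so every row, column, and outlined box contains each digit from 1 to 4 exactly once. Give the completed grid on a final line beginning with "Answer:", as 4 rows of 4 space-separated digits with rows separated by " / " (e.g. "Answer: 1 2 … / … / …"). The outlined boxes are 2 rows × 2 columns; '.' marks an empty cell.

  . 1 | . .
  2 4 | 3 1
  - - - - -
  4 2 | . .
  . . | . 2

Step 1. [r4c1∈{1,3}] in col 1, 1 fits only at r4c1 ⇒ r4c1=1.
Step 2. [r4c3∈{4}] r4c3 is down to just 4. So r4c3=4.
Step 3. [r1c1∈{3}] r1c1's peers cover all but 3, so r1c1=3.
Step 4. [r1c3∈{2}] only 2 remains possible at r1c3, so r1c3=2.
Step 5. [r4c2∈{3}] r4c2 has the single candidate 3. So r4c2=3.
Step 6. [r3c4∈{3}] r3c4 is down to just 3. So r3c4=3.
Step 7. [r1c4∈{4}] r1c4 has the single candidate 4. So r1c4=4.
Step 8. [r3c3∈{1}] r3c3 has the single candidate 1 ⇒ r3c3=1.

Answer: 3 1 2 4 / 2 4 3 1 / 4 2 1 3 / 1 3 4 2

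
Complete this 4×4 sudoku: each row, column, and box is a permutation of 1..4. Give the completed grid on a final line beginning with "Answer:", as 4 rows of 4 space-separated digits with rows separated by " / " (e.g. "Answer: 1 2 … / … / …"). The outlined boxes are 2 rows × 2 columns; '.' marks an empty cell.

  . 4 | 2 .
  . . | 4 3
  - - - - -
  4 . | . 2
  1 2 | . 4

Step 1. [r3c2∈{3}] nothing but 3 survives at r3c2. So r3c2=3.
Step 2. [r3c3∈{1}] only 1 remains possible at r3c3 ⇒ r3c3=1.
Step 3. [r2c2∈{1}] r2c2's peers cover all but 1 ⇒ r2c2=1.
Step 4. [r2c1∈{2}] nothing but 2 survives at r2c1 ⇒ r2c1=2.
Step 5. [r4c3∈{3}] only 3 remains possible at r4c3, so r4c3=3.
Step 6. [r1c1∈{3}] only 3 remains possible at r1c1, so r1c1=3.
Step 7. [r1c4∈{1}] only 1 remains possible at r1c4, so r1c4=1.

Answer: 3 4 2 1 / 2 1 4 3 / 4 3 1 2 / 1 2 3 4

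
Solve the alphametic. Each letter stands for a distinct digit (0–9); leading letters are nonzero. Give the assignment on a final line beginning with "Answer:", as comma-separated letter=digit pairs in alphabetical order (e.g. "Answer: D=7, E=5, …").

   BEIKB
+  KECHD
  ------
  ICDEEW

Step 1. [col 1: B + D ≡ W (mod 10)] B=5 is one option consistent with column 1 (B + D ≡ W (mod 10), carry-in 0) — take it. So B=5.
Step 2. [col 1: B + D ≡ W (mod 10)] no forcing yet in column 1 (carry-in 0); W=3 is free and consistent — try it, so W=3.
Step 3. [col 1: B + D ≡ W (mod 10)] in column 1 we have B+D≡W with carry-in 0; given B=5, W=3 and digits 3,5 already taken and all letters distinct, that pins D to 8. So D=8.
Step 4. [col 2: K + H ≡ E (mod 10)] no forcing yet in column 2 (carry-in 1); E=4 is free and consistent — try it ⇒ E=4.
Step 5. [col 2: K + H ≡ E (mod 10)] K=7 is one option consistent with column 2 (K + H ≡ E (mod 10), carry-in 1) — take it ⇒ K=7.
Step 6. [col 2: K + H ≡ E (mod 10)] in column 2 we have K+H≡E with carry-in 1; given K=7, E=4 and digits 3,4,5,7,8 already taken and all letters distinct, that pins H to 6. So H=6.
Step 7. [col 3: I + C ≡ E (mod 10)] column 3 (I + C ≡ E (mod 10), carry-in 1) doesn't pin I yet; pick I=1 and continue, so I=1.
Step 8. [col 3: I + C ≡ E (mod 10)] from column 3 (I=1, E=4, carry-in 1, digits 1,3,4,5,6,7,8 already taken and all letters distinct): C must equal 2 ⇒ C=2.

Answer: B=5, C=2, D=8, E=4, H=6, I=1, K=7, W=3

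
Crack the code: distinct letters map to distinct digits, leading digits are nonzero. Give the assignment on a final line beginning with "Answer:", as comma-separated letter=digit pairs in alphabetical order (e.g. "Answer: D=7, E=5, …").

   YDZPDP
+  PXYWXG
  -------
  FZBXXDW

Step 1. [col 1: P + G ≡ W (mod 10)] no forcing yet in column 1 (carry-in 0); W=0 is free and consistent — try it, so W=0.
Step 2. [col 1: P + G ≡ W (mod 10)] G=2 is one option consistent with column 1 (P + G ≡ W (mod 10), carry-in 0) — take it ⇒ G=2.
Step 3. [col 1: P + G ≡ W (mod 10)] in column 1 we have P+G≡W with carry-in 0; given G=2, W=0 and digits 0,2 already taken and all letters distinct, that pins P to 8, so P=8.
Step 4. [F] the sum has 7 digits but both addends have 6; that extra leading digit F is the final carry, namely 1, so F=1.
Step 5. [col 2: D + X ≡ D (mod 10)] in column 2 we have D+X≡D with carry-in 1; given nothing yet and digits 0,1,2,8 already taken and all letters distinct, that pins X to 9, so X=9.
Step 6. [col 2: D + X ≡ D (mod 10)] no forcing yet in column 2 (carry-in 1); D=7 is free and consistent — try it. So D=7.
Step 7. [col 4: Z + Y ≡ X (mod 10)] column 4 (Z + Y ≡ X (mod 10), carry-in 0) doesn't pin Z yet; pick Z=4 and continue ⇒ Z=4.
Step 8. [col 4: Z + Y ≡ X (mod 10)] column 4: given Z=4, X=9, carry-in 0, and digits 0,1,2,4,7,8,9 already taken and all letters distinct, Z+Y≡X (mod 10) forces Y=5. So Y=5.
Step 9. [col 5: D + X ≡ B (mod 10)] from column 5 (D=7, X=9, carry-in 0, digits 0,1,2,4,5,7,8,9 already taken and all letters distinct): B must equal 6. So B=6.

Answer: B=6, D=7, F=1, G=2, P=8, W=0, X=9, Y=5, Z=4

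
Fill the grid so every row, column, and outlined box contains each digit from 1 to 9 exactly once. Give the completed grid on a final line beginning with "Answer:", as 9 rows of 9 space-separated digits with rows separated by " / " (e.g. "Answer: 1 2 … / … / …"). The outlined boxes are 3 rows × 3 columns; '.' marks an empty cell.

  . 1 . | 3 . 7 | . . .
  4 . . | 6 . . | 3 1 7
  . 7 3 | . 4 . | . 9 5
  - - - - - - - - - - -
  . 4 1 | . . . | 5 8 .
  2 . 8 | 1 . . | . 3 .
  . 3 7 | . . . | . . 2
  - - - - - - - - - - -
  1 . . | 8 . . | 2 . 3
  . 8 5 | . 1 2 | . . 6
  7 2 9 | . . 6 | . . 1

Step 1. [r4c9∈{9}] r4c9 has the single candidate 9. So r4c9=9.
Step 2. [r4c1∈{6}] r4c1 has the single candidate 6, so r4c1=6.
Step 3. [r1c9∈{4,8}] r1c9 is the only open cell in col 9 admitting 8. So r1c9=8.
Step 4. [r5c9∈{4}] r5c9 has the single candidate 4, so r5c9=4.
Step 5. [r1c3∈{2,6}] box 1 places 6 nowhere but r1c3 ⇒ r1c3=6.
Step 6. [r3c4∈{2}] r3c4's peers cover all but 2. So r3c4=2.
Step 7. [r8c7∈{4,7,9}] col 7 places 9 nowhere but r8c7 ⇒ r8c7=9.
Step 8. [r6c4∈{4,5,9}] in col 4, 9 fits only at r6c4, so r6c4=9.
Step 9. [r5c6∈{5}] r5c6's peers cover all but 5 ⇒ r5c6=5.
Step 10. [r9c4∈{4,5}] in col 4, 5 fits only at r9c4 ⇒ r9c4=5.
Step 11. [r9c8∈{4}] r9c8's peers cover all but 4 ⇒ r9c8=4.
Step 12. [r6c8∈{6}] r6c8 is down to just 6. So r6c8=6.
Step 13. [r2c2∈{5,9}] across col 2, 5 lands solely at r2c2, so r2c2=5.
Step 14. [r4c4∈{7}] r4c4 has the single candidate 7, so r4c4=7.
Step 15. [r6c5∈{8}] r6c5 is down to just 8. So r6c5=8.
Step 16. [r2c5∈{9}] r2c5 is down to just 9, so r2c5=9.
Step 17. [r2c6∈{8}] r2c6's peers cover all but 8, so r2c6=8.
Step 18. [r4c6∈{3}] r4c6 has the single candidate 3, so r4c6=3.
Step 19. [r8c4∈{4}] r8c4 is down to just 4 ⇒ r8c4=4.
Step 20. [r7c8∈{5,7}] row 7 places 5 nowhere but r7c8. So r7c8=5.
Step 21. [r5c5∈{6}] r5c5 is down to just 6, so r5c5=6.
Step 22. [r1c5∈{5}] only 5 remains possible at r1c5, so r1c5=5.
Step 23. [r7c3∈{4}] only 4 remains possible at r7c3, so r7c3=4.
Step 24. [r7c5∈{7}] nothing but 7 survives at r7c5 ⇒ r7c5=7.
Step 25. [r2c3∈{2}] r2c3 is down to just 2. So r2c3=2.
Step 26. [r5c7∈{7}] r5c7 has the single candidate 7 ⇒ r5c7=7.
Step 27. [r4c5∈{2}] r4c5 is down to just 2 ⇒ r4c5=2.
Step 28. [r8c1∈{3}] r8c1 has the single candidate 3. So r8c1=3.
Step 29. [r8c8∈{7}] only 7 remains possible at r8c8. So r8c8=7.
Step 30. [r7c2∈{6}] nothing but 6 survives at r7c2, so r7c2=6.
Step 31. [r3c1∈{8}] r3c1's peers cover all but 8 ⇒ r3c1=8.
Step 32. [r1c8∈{2}] r1c8 has the single candidate 2, so r1c8=2.
Step 33. [r1c1∈{9}] r1c1 has the single candidate 9. So r1c1=9.
Step 34. [r7c6∈{9}] r7c6 is down to just 9 ⇒ r7c6=9.
Step 35. [r6c1∈{5}] r6c1 has the single candidate 5 ⇒ r6c1=5.
Step 36. [r6c6∈{4}] nothing but 4 survives at r6c6, so r6c6=4.
Step 37. [r1c7∈{4}] r1c7 is down to just 4 ⇒ r1c7=4.
Step 38. [r6c7∈{1}] only 1 remains possible at r6c7. So r6c7=1.
Step 39. [r5c2∈{9}] nothing but 9 survives at r5c2 ⇒ r5c2=9.
Step 40. [r3c7∈{6}] r3c7 is down to just 6, so r3c7=6.
Step 41. [r9c7∈{8}] only 8 remains possible at r9c7 ⇒ r9c7=8.
Step 42. [r9c5∈{3}] r9c5's peers cover all but 3. So r9c5=3.
Step 43. [r3c6∈{1}] r3c6 has the single candidate 1. So r3c6=1.

Answer: 9 1 6 3 5 7 4 2 8 / 4 5 2 6 9 8 3 1 7 / 8 7 3 2 4 1 6 9 5 / 6 4 1 7 2 3 5 8 9 / 2 9 8 1 6 5 7 3 4 / 5 3 7 9 8 4 1 6 2 / 1 6 4 8 7 9 2 5 3 / 3 8 5 4 1 2 9 7 6 / 7 2 9 5 3 6 8 4 1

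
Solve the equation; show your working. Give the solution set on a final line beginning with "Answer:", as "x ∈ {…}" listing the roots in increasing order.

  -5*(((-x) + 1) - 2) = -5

Step 1. [-5*(((-x) + 1) - 2) = -5] -5 out front; divide by -5. So div: ((-x) + 1) - 2 = 1.
Step 2. [((-x) + 1) - 2 = 1] peel the -2: add 2 from each side. So sub: (-x) + 1 = 3.
Step 3. [(-x) + 1 = 3] peel the +1: subtract 1 from each side. So sub: -x = 2.
Step 4. [-x = 2] LHS negated; negate both sides. So neg: x = -2.

Answer: x ∈ {-2}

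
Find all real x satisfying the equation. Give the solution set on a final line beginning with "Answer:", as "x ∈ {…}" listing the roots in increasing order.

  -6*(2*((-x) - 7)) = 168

Step 1. [-6*(2*((-x) - 7)) = 168] leading coefficient -6: divide by -6. So div: 2*((-x) - 7) = -28.
Step 2. [2*((-x) - 7) = -28] leading coefficient 2: divide by 2. So div: (-x) - 7 = -14.
Step 3. [(-x) - 7 = -14] add 7: x sits inside (… - 7). So sub: -x = -7.
Step 4. [-x = -7] flip signs both sides. So neg: x = 7.

Answer: x ∈ {7}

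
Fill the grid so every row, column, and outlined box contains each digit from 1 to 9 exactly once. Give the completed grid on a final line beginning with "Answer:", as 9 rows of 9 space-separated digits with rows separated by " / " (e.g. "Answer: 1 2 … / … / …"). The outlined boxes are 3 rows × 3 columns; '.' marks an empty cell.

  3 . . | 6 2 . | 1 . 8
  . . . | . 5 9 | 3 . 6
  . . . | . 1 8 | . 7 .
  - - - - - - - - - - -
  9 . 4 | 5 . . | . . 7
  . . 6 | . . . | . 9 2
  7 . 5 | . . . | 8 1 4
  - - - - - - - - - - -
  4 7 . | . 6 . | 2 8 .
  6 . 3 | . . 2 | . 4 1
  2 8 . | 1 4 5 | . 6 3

Step 1. [r9c3∈{9}] r9c3 has the single candidate 9. So r9c3=9.
Step 2. [r4c2∈{1,2,3}] across row 4, 2 lands solely at r4c2, so r4c2=2.
Step 3. [r3c7∈{4,5,9}] 4 has one home in col 7: r3c7. So r3c7=4.
Step 4. [r8c7∈{5,7,9}] col 7 places 9 nowhere but r8c7 ⇒ r8c7=9.
Step 5. [r5c1∈{1,8}] r5c1 is the only open cell in box 4 admitting 8 ⇒ r5c1=8.
Step 6. [r6c2∈{3}] r6c2 is down to just 3. So r6c2=3.
Step 7. [r1c2∈{4,5,9}] row 1 places 9 nowhere but r1c2. So r1c2=9.
Step 8. [r4c6∈{1,3,6}] in row 4, 1 fits only at r4c6 ⇒ r4c6=1.
Step 9. [r1c6∈{4,7}] across row 1, 4 lands solely at r1c6. So r1c6=4.
Step 10. [r2c3∈{1,2,7,8}] row 2 places 8 nowhere but r2c3. So r2c3=8.
Step 11. [r5c6∈{3,7}] r5c6 is the only open cell in col 6 admitting 7 ⇒ r5c6=7.
Step 12. [r3c1∈{5}] r3c1 has the single candidate 5 ⇒ r3c1=5.
Step 13. [r3c4∈{3}] r3c4's peers cover all but 3, so r3c4=3.
Step 14. [r4c5∈{3,8}] r4c5 is the only open cell in row 4 admitting 8, so r4c5=8.
Step 15. [r5c2∈{1}] r5c2's peers cover all but 1 ⇒ r5c2=1.
Step 16. [r6c4∈{2,9}] r6c4 is the only open cell in row 6 admitting 2. So r6c4=2.
Step 17. [r2c4∈{7}] r2c4 is down to just 7, so r2c4=7.
Step 18. [r3c2∈{6}] nothing but 6 survives at r3c2, so r3c2=6.
Step 19. [r3c3∈{2}] nothing but 2 survives at r3c3. So r3c3=2.
Step 20. [r7c6∈{3}] r7c6 has the single candidate 3 ⇒ r7c6=3.
Step 21. [r5c4∈{4}] r5c4 has the single candidate 4. So r5c4=4.
Step 22. [r2c2∈{4}] r2c2 is down to just 4, so r2c2=4.
Step 23. [r5c7∈{5}] only 5 remains possible at r5c7, so r5c7=5.
Step 24. [r7c9∈{5}] only 5 remains possible at r7c9, so r7c9=5.
Step 25. [r9c7∈{7}] only 7 remains possible at r9c7. So r9c7=7.
Step 26. [r8c5∈{7}] r8c5's peers cover all but 7. So r8c5=7.
Step 27. [r1c8∈{5}] r1c8 is down to just 5, so r1c8=5.
Step 28. [r6c5∈{9}] only 9 remains possible at r6c5. So r6c5=9.
Step 29. [r2c8∈{2}] r2c8's peers cover all but 2, so r2c8=2.
Step 30. [r7c4∈{9}] nothing but 9 survives at r7c4 ⇒ r7c4=9.
Step 31. [r6c6∈{6}] only 6 remains possible at r6c6 ⇒ r6c6=6.
Step 32. [r1c3∈{7}] r1c3 has the single candidate 7, so r1c3=7.
Step 33. [r5c5∈{3}] r5c5 has the single candidate 3, so r5c5=3.
Step 34. [r8c4∈{8}] r8c4's peers cover all but 8, so r8c4=8.
Step 35. [r2c1∈{1}] r2c1's peers cover all but 1, so r2c1=1.
Step 36. [r4c8∈{3}] only 3 remains possible at r4c8 ⇒ r4c8=3.
Step 37. [r4c7∈{6}] r4c7 is down to just 6 ⇒ r4c7=6.
Step 38. [r8c2∈{5}] r8c2 is down to just 5, so r8c2=5.
Step 39. [r7c3∈{1}] r7c3's peers cover all but 1. So r7c3=1.
Step 40. [r3c9∈{9}] r3c9 is down to just 9. So r3c9=9.

Answer: 3 9 7 6 2 4 1 5 8 / 1 4 8 7 5 9 3 2 6 / 5 6 2 3 1 8 4 7 9 / 9 2 4 5 8 1 6 3 7 / 8 1 6 4 3 7 5 9 2 / 7 3 5 2 9 6 8 1 4 / 4 7 1 9 6 3 2 8 5 / 6 5 3 8 7 2 9 4 1 / 2 8 9 1 4 5 7 6 3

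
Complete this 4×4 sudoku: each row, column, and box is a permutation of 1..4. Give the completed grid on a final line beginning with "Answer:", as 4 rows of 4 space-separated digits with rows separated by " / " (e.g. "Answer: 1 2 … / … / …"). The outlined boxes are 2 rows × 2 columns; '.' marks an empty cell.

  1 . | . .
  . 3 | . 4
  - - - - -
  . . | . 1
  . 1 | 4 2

Step 1. [r2c1∈{2}] r2c1's peers cover all but 2, so r2c1=2.
Step 2. [r3c3∈{3}] r3c3 is down to just 3, so r3c3=3.
Step 3. [r1c2∈{4}] r1c2 has the single candidate 4, so r1c2=4.
Step 4. [r2c3∈{1}] r2c3's peers cover all but 1 ⇒ r2c3=1.
Step 5. [r1c4∈{3}] only 3 remains possible at r1c4 ⇒ r1c4=3.
Step 6. [r3c1∈{4}] r3c1 has the single candidate 4, so r3c1=4.
Step 7. [r3c2∈{2}] r3c2 is down to just 2. So r3c2=2.
Step 8. [r4c1∈{3}] r4c1's peers cover all but 3. So r4c1=3.
Step 9. [r1c3∈{2}] nothing but 2 survives at r1c3, so r1c3=2.

Answer: 1 4 2 3 / 2 3 1 4 / 4 2 3 1 / 3 1 4 2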